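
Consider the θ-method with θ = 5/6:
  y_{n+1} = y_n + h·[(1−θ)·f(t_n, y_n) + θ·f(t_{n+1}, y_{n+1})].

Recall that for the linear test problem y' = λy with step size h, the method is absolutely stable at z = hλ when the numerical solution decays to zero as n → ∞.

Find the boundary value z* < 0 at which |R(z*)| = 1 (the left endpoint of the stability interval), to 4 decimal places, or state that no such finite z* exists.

Set f=λy, z=hλ:
  y_{n+1} = y_n + z·[1/6·y_n + 5/6·y_{n+1}] ⇒ (1 − 5/6z)y_{n+1} = (1 + 1/6z)y_n
  ⇒ R(z) = (1 + 1/6z)/(1 − 5/6z).

Boundary: |R(x)|=1, x<0.
x=-1.51: |R|=0.3314
x=-2: |R|=0.2500
x=-10: |R|=0.0714
x=-100: |R|=0.1858
θ=5/6≥1/2 ⇒ |1+1/6x|<|1−5/6x| ∀x<0 ⇒ stable on all of ℝ⁻.

interval (−∞, 0).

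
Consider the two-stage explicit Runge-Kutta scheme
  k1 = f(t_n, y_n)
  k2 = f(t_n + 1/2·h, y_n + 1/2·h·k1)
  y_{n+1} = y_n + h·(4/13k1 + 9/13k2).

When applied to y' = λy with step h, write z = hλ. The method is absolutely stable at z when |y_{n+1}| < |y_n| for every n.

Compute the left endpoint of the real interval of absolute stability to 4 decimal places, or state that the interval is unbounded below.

With y'=λy (z=hλ):
  k1=λy_n ⇒ h·k1=z·y_n;  k2=λ(1+1/2z)y_n ⇒ h·k2=z(1+1/2z)y_n
  y_{n+1}/y_n = 1 + 4/13z + 9/13z(1+1/2z) = 1 + z + 9/26z²
  R(z) = 1 + z + 9/26z².

Solve |R(x)|<1 on ℝ⁻.
x=-0.72: |R|=0.4594
R=1: x+9/26x²=0 ⇒ x=−26/9=-2.8889; min R=1−1/(4·9/26)=0.2778>−1
Confirm numerically:
  x=-2.688: |R|=0.81308 <1
  x=-2.084: |R|=0.41937 <1
  x=-1.741: |R|=0.30822 <1
  x=-1.579: |R|=0.28404 <1
  x=-3.312: |R|=1.48508 >1
  x=-3.310: |R|=1.48250 >1
  x=-3.054: |R|=1.17455 >1
Stable set (-2.8889, 0).

left endpoint -2.8889.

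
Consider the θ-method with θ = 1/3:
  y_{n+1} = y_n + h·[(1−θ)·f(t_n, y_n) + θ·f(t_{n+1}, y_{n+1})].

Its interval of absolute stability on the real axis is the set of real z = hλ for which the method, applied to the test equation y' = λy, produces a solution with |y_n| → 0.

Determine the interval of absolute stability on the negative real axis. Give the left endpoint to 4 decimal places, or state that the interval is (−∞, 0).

z∈(-6.0000,0).

On y'=λy, z=hλ:
  y_{n+1} = y_n + z·[2/3·y_n + 1/3·y_{n+1}] ⇒ (1 − 1/3z)y_{n+1} = (1 + 2/3z)y_n
  Hence R(z) = (1 + 2/3z)/(1 − 1/3z).

Boundary: |R(x)|=1, x<0.
x=-0.84: |R|=0.3437
R=−1: 1+2/3x = −1+1/3x ⇒ -1/3x=2 ⇒ x=2/(-1/3)=-6.0000
Confirm numerically:
  x=-5.643: |R|=0.95869 <1
  x=-3.369: |R|=0.58691 <1
  x=-3.302: |R|=0.57188 <1
  x=-2.999: |R|=0.49975 <1
  x=-6.355: |R|=1.03795 >1
  x=-6.276: |R|=1.02975 >1
So |R|<1 on (-6.0000, 0).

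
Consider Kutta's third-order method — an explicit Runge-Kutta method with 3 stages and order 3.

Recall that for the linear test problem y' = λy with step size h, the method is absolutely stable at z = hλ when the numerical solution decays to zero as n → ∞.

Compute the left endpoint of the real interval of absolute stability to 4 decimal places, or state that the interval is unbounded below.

z* = -2.5127.

Test eqn y'=λy, z=hλ:
  order 3, 3-stage ⇒ R(z)=1+z+z^2/2+z^3/6
  (e.g. R(-0.44)=0.64260, |R|=0.64260)

Need |R(x)|<1, x<0.
x=-0.44: |R|=0.6426
|R(-2.36)|=0.7659 |R(-2.33)|=0.7238 |R(-1.33)|=0.1623
Bisect:
  x_lo=-2.9861 |R|=1.9653  x_hi=-0.2456 |R|=0.7821
  mid=-1.61580 |R|=0.01349 →hi
  mid=-2.30093 |R|=0.68408 →hi
  mid=-2.64349 |R|=1.22828 →lo
  mid=-2.47221 |R|=0.93458 →hi
  mid=-2.55785 |R|=1.07572 →lo
  mid=-2.51503 |R|=1.00376 →lo
  mid=-2.49362 |R|=0.96883 →hi
  mid=-2.50433 |R|=0.98621 →hi
  mid=-2.50968 |R|=0.99496 →hi
  ...
  [-2.51286,-2.51269] ⇒ x*=-2.5127
Interval (-2.5127, 0).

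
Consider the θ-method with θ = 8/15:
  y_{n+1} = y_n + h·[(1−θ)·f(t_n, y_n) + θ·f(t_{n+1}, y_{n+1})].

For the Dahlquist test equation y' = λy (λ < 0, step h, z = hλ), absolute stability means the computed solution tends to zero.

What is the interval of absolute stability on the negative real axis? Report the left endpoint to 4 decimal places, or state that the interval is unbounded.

Set f=λy, z=hλ:
  y_{n+1} = y_n + z·[7/15·y_n + 8/15·y_{n+1}] ⇒ (1 − 8/15z)y_{n+1} = (1 + 7/15z)y_n
  R(z) = (1 + 7/15z)/(1 − 8/15z).

Solve |R(x)|<1 on ℝ⁻.
x=-0.66: |R|=0.5118
x=-2: |R|=0.0323
x=-10: |R|=0.5789
x=-100: |R|=0.8405
θ=8/15≥1/2 ⇒ |1+7/15x|<|1−8/15x| ∀x<0 ⇒ unbounded interval.

unbounded; (−∞, 0).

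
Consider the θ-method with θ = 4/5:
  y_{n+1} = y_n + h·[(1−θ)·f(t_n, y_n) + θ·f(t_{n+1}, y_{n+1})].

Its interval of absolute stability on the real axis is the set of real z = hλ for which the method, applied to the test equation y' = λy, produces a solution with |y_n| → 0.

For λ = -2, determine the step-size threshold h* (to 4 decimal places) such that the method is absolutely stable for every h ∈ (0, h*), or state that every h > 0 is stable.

Set f=λy, z=hλ:
  y_{n+1} = y_n + z·[1/5·y_n + 4/5·y_{n+1}] ⇒ (1 − 4/5z)y_{n+1} = (1 + 1/5z)y_n
  R(z) = (1 + 1/5z)/(1 − 4/5z).

Solve |R(x)|<1 on ℝ⁻.
x=-0.75: |R|=0.5312
x=-2: |R|=0.2308
x=-10: |R|=0.1111
x=-100: |R|=0.2346
θ=4/5≥1/2 ⇒ |1+1/5x|<|1−4/5x| ∀x<0 ⇒ interval (−∞,0).

interval (−∞, 0). Any h>0 works for λ=-2.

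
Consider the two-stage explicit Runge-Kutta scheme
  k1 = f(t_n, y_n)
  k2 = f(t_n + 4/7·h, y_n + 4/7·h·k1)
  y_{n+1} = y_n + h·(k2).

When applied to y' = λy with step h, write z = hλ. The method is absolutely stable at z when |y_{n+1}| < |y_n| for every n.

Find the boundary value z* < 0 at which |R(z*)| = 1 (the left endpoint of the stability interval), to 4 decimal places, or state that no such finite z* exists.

z* = -1.7500.

Test eqn y'=λy, z=hλ:
  k1=λy_n ⇒ h·k1=z·y_n;  k2=λ(1+4/7z)y_n ⇒ h·k2=z(1+4/7z)y_n
  y_{n+1}/y_n = 1 + z(1+4/7z) = 1 + z + 4/7z²
  so R(z) = 1 + z + 4/7z².

Boundary: |R(x)|=1, x<0.
x=-1.76: |R|=1.0101
R=1: x+4/7x²=0 ⇒ x=−7/4=-1.7500; min R=1−1/(4·4/7)=0.5625>−1
Confirm numerically:
  x=-1.705: |R|=0.95616 <1
  x=-1.255: |R|=0.64501 <1
  x=-1.190: |R|=0.61920 <1
  x=-0.757: |R|=0.57046 <1
  x=-2.141: |R|=1.47836 >1
  x=-2.008: |R|=1.29604 >1
Stable set (-1.7500, 0).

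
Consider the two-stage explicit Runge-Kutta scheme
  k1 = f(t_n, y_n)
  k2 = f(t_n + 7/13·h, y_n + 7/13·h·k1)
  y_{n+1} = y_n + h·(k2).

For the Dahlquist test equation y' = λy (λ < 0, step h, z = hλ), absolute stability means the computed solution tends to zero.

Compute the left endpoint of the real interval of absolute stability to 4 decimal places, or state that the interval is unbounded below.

z* = -1.8571.

Set f=λy, z=hλ:
  k1=λy_n ⇒ h·k1=z·y_n;  k2=λ(1+7/13z)y_n ⇒ h·k2=z(1+7/13z)y_n
  y_{n+1}/y_n = 1 + z(1+7/13z) = 1 + z + 7/13z²
  R(z) = 1 + z + 7/13z².

Need |R(x)|<1, x<0.
x=-1.23: |R|=0.5846
R=1: x+7/13x²=0 ⇒ x=−13/7=-1.8571; min R=1−1/(4·7/13)=0.5357>−1
Confirm numerically:
  x=-1.604: |R|=0.78136 <1
  x=-1.137: |R|=0.55911 <1
  x=-1.108: |R|=0.55305 <1
  x=-2.180: |R|=1.37898 >1
  x=-2.088: |R|=1.25955 >1
  x=-2.064: |R|=1.22990 >1
Interval (-1.8571, 0).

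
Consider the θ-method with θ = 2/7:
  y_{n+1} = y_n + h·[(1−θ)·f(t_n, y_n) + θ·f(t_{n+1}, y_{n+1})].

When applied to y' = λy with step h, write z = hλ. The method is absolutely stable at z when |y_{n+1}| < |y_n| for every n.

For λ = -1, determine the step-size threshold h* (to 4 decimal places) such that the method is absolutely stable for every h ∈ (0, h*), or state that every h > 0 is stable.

With y'=λy (z=hλ):
  y_{n+1} = y_n + z·[5/7·y_n + 2/7·y_{n+1}] ⇒ (1 − 2/7z)y_{n+1} = (1 + 5/7z)y_n
  ⇒ R(z) = (1 + 5/7z)/(1 − 2/7z).

Solve |R(x)|<1 on ℝ⁻.
x=-0.45: |R|=0.6013
R=−1: 1+5/7x = −1+2/7x ⇒ -3/7x=2 ⇒ x=2/(-3/7)=-4.6667
Confirm numerically:
  x=-3.360: |R|=0.71429 <1
  x=-3.132: |R|=0.65290 <1
  x=-3.070: |R|=0.63546 <1
  x=-2.481: |R|=0.45185 <1
  x=-5.250: |R|=1.10000 >1
  x=-4.905: |R|=1.04253 >1
Interval (-4.6667, 0).

(-4.6667,0); λ=-1 ⇒ h* = (14/3)/1 = 4.6667.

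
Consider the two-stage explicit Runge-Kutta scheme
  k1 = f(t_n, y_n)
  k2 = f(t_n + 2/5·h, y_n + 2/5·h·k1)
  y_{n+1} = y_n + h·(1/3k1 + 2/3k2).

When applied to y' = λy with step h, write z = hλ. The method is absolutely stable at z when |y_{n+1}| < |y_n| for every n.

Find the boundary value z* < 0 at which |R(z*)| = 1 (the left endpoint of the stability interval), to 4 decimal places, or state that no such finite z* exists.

z* = -3.7500.

On y'=λy, z=hλ:
  k1=λy_n ⇒ h·k1=z·y_n;  k2=λ(1+2/5z)y_n ⇒ h·k2=z(1+2/5z)y_n
  y_{n+1}/y_n = 1 + 1/3z + 2/3z(1+2/5z) = 1 + z + 4/15z²
  R(z) = 1 + z + 4/15z².

Find x<0 with |R(x)|<1.
x=-1.13: |R|=0.2105
R=1: x+4/15x²=0 ⇒ x=−15/4=-3.7500; min R=1−1/(4·4/15)=0.0625>−1
Confirm numerically:
  x=-3.505: |R|=0.77101 <1
  x=-2.150: |R|=0.08267 <1
  x=-1.852: |R|=0.06264 <1
  x=-4.273: |R|=1.59594 >1
  x=-4.249: |R|=1.56540 >1
  x=-4.027: |R|=1.29746 >1
Interval (-3.7500, 0).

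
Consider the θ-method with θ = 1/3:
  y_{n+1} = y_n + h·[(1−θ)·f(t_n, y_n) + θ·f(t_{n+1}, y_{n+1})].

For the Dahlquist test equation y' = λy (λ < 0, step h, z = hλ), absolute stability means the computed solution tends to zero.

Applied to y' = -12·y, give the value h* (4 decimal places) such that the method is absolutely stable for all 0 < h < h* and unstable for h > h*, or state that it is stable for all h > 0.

(-6.0000,0); λ=-12 ⇒ h* = (6)/12 = 0.5000.

Set f=λy, z=hλ:
  y_{n+1} = y_n + z·[2/3·y_n + 1/3·y_{n+1}] ⇒ (1 − 1/3z)y_{n+1} = (1 + 2/3z)y_n
  ⇒ R(z) = (1 + 2/3z)/(1 − 1/3z).

Find x<0 with |R(x)|<1.
x=-0.39: |R|=0.6549
R=−1: 1+2/3x = −1+1/3x ⇒ -1/3x=2 ⇒ x=2/(-1/3)=-6.0000
Confirm numerically:
  x=-5.143: |R|=0.89476 <1
  x=-4.997: |R|=0.87458 <1
  x=-3.761: |R|=0.66884 <1
  x=-6.391: |R|=1.04164 >1
  x=-6.364: |R|=1.03887 >1
So |R|<1 on (-6.0000, 0).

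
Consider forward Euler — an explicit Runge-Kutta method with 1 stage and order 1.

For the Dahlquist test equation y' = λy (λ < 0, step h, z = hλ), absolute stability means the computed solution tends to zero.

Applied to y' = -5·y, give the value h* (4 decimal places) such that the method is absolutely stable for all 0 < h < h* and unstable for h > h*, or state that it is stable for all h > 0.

Set f=λy, z=hλ:
  order 1, 1-stage ⇒ R(z)=1+z
  (e.g. R(-0.71)=0.29000, |R|=0.29000)

Find x<0 with |R(x)|<1.
x=-0.71: |R|=0.2900
|R(-1.49)|=0.4900 |R(-1.25)|=0.2500 |R(-0.92)|=0.0800
Bisect:
  x_lo=-2.5493 |R|=1.5493  x_hi=-0.0818 |R|=0.9182
  mid=-1.31556 |R|=0.31556 →hi
  mid=-1.93245 |R|=0.93245 →hi
  mid=-2.24090 |R|=1.24090 →lo
  mid=-2.08668 |R|=1.08668 →lo
  mid=-2.00957 |R|=1.00957 →lo
  mid=-1.97101 |R|=0.97101 →hi
  mid=-1.99029 |R|=0.99029 →hi
  mid=-1.99993 |R|=0.99993 →hi
  ...
  [-2.00008,-1.99993] ⇒ x*=-2.0000
Interval (-2.0000, 0).

(-2.0000,0); λ=-5 ⇒ h* = 0.4000.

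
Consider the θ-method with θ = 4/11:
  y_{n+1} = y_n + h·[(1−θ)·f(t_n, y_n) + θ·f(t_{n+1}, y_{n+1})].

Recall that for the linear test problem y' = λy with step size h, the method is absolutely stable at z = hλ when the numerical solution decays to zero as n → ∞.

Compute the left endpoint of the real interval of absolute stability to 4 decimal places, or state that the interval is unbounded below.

z* = -7.3333.

Test eqn y'=λy, z=hλ:
  y_{n+1} = y_n + z·[7/11·y_n + 4/11·y_{n+1}] ⇒ (1 − 4/11z)y_{n+1} = (1 + 7/11z)y_n
  Hence R(z) = (1 + 7/11z)/(1 − 4/11z).

Need |R(x)|<1, x<0.
x=-1.34: |R|=0.0990
R=−1: 1+7/11x = −1+4/11x ⇒ -3/11x=2 ⇒ x=2/(-3/11)=-7.3333
Confirm numerically:
  x=-7.039: |R|=0.97745 <1
  x=-6.664: |R|=0.94668 <1
  x=-3.490: |R|=0.53806 <1
  x=-7.895: |R|=1.03957 >1
  x=-7.635: |R|=1.02179 >1
  x=-7.606: |R|=1.01975 >1
So |R|<1 on (-7.3333, 0).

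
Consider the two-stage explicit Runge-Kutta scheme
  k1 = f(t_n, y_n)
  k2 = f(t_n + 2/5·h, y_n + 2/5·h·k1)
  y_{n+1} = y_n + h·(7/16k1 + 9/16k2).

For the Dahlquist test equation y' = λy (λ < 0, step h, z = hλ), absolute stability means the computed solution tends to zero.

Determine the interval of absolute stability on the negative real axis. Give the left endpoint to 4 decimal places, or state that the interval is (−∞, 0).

z∈(-4.4444,0).

Set f=λy, z=hλ:
  k1=λy_n ⇒ h·k1=z·y_n;  k2=λ(1+2/5z)y_n ⇒ h·k2=z(1+2/5z)y_n
  y_{n+1}/y_n = 1 + 7/16z + 9/16z(1+2/5z) = 1 + z + 9/40z²
  R(z) = 1 + z + 9/40z².

Need |R(x)|<1, x<0.
x=-0.93: |R|=0.2646
R=1: x+9/40x²=0 ⇒ x=−40/9=-4.4444; min R=1−1/(4·9/40)=-0.1111>−1
Confirm numerically:
  x=-3.525: |R|=0.27077 <1
  x=-3.406: |R|=0.20419 <1
  x=-2.110: |R|=0.10828 <1
  x=-4.923: |R|=1.53008 >1
  x=-4.500: |R|=1.05625 >1
Stable set (-4.4444, 0).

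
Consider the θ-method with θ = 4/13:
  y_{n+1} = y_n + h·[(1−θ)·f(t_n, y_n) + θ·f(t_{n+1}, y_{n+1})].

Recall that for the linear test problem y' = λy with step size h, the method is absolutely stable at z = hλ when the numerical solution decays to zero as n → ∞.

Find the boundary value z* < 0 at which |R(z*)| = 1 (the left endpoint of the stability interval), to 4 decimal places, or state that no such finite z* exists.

z* = -5.2000.

On y'=λy, z=hλ:
  y_{n+1} = y_n + z·[9/13·y_n + 4/13·y_{n+1}] ⇒ (1 − 4/13z)y_{n+1} = (1 + 9/13z)y_n
  Hence R(z) = (1 + 9/13z)/(1 − 4/13z).

Boundary: |R(x)|=1, x<0.
x=-1.21: |R|=0.1183
R=−1: 1+9/13x = −1+4/13x ⇒ -5/13x=2 ⇒ x=2/(-5/13)=-5.2000
Confirm numerically:
  x=-5.043: |R|=0.97634 <1
  x=-4.475: |R|=0.88269 <1
  x=-3.183: |R|=0.60808 <1
  x=-5.592: |R|=1.05542 >1
  x=-5.491: |R|=1.04161 >1
Stable set (-5.2000, 0).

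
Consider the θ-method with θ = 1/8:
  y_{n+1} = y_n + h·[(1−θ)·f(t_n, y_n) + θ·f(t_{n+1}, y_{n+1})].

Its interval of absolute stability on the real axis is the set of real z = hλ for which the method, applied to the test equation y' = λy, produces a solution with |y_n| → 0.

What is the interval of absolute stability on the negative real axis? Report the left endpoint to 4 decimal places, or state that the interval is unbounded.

z∈(-2.6667,0).

Test eqn y'=λy, z=hλ:
  y_{n+1} = y_n + z·[7/8·y_n + 1/8·y_{n+1}] ⇒ (1 − 1/8z)y_{n+1} = (1 + 7/8z)y_n
  Hence R(z) = (1 + 7/8z)/(1 − 1/8z).

Find x<0 with |R(x)|<1.
x=-1.02: |R|=0.0953
R=−1: 1+7/8x = −1+1/8x ⇒ -3/4x=2 ⇒ x=2/(-3/4)=-2.6667
Confirm numerically:
  x=-2.536: |R|=0.92559 <1
  x=-1.746: |R|=0.43320 <1
  x=-1.644: |R|=0.36375 <1
  x=-3.249: |R|=1.31061 >1
  x=-3.062: |R|=1.21443 >1
So |R|<1 on (-2.6667, 0).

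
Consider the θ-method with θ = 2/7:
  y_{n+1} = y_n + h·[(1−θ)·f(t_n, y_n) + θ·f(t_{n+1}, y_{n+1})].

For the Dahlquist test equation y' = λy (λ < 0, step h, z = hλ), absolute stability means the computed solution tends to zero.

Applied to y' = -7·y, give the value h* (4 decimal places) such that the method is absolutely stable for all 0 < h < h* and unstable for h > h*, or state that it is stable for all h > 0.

(-4.6667,0); λ=-7 ⇒ h* = (14/3)/7 = 0.6667.

Test eqn y'=λy, z=hλ:
  y_{n+1} = y_n + z·[5/7·y_n + 2/7·y_{n+1}] ⇒ (1 − 2/7z)y_{n+1} = (1 + 5/7z)y_n
  Hence R(z) = (1 + 5/7z)/(1 − 2/7z).

Need |R(x)|<1, x<0.
x=-1.49: |R|=0.0451
R=−1: 1+5/7x = −1+2/7x ⇒ -3/7x=2 ⇒ x=2/(-3/7)=-4.6667
Confirm numerically:
  x=-4.615: |R|=0.99045 <1
  x=-4.262: |R|=0.92180 <1
  x=-3.457: |R|=0.73918 <1
  x=-4.862: |R|=1.03504 >1
  x=-4.746: |R|=1.01443 >1
Interval (-4.6667, 0).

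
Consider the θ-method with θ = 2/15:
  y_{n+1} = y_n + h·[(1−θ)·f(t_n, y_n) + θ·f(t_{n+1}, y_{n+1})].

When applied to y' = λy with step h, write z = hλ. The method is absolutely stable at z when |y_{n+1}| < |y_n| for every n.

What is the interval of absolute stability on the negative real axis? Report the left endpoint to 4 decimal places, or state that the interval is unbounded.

Test eqn y'=λy, z=hλ:
  y_{n+1} = y_n + z·[13/15·y_n + 2/15·y_{n+1}] ⇒ (1 − 2/15z)y_{n+1} = (1 + 13/15z)y_n
  Hence R(z) = (1 + 13/15z)/(1 − 2/15z).

Solve |R(x)|<1 on ℝ⁻.
x=-1.21: |R|=0.0419
R=−1: 1+13/15x = −1+2/15x ⇒ -11/15x=2 ⇒ x=2/(-11/15)=-2.7273
Confirm numerically:
  x=-2.584: |R|=0.92186 <1
  x=-1.646: |R|=0.34977 <1
  x=-1.605: |R|=0.32208 <1
  x=-3.242: |R|=1.26354 >1
  x=-3.001: |R|=1.14337 >1
  x=-2.801: |R|=1.03937 >1
Stable set (-2.7273, 0).

(-2.7273, 0).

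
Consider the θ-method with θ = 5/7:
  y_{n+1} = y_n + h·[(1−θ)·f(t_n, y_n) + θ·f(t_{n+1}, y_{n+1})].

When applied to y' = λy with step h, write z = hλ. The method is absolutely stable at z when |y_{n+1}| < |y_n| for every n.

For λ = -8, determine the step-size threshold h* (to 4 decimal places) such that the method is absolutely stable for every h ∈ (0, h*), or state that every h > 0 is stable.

interval (−∞, 0). Any h>0 works for λ=-8.

On y'=λy, z=hλ:
  y_{n+1} = y_n + z·[2/7·y_n + 5/7·y_{n+1}] ⇒ (1 − 5/7z)y_{n+1} = (1 + 2/7z)y_n
  Hence R(z) = (1 + 2/7z)/(1 − 5/7z).

Need |R(x)|<1, x<0.
x=-0.49: |R|=0.6370
x=-2: |R|=0.1765
x=-10: |R|=0.2281
x=-100: |R|=0.3807
θ=5/7≥1/2 ⇒ |1+2/7x|<|1−5/7x| ∀x<0 ⇒ interval (−∞,0).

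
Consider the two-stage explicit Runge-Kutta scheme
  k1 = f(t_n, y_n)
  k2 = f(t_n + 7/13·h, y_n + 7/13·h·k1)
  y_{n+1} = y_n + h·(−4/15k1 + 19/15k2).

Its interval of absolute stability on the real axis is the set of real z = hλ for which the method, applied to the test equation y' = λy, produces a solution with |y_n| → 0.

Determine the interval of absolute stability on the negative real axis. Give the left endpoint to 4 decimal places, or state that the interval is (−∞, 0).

z∈(-1.4662,0).

With y'=λy (z=hλ):
  k1=λy_n ⇒ h·k1=z·y_n;  k2=λ(1+7/13z)y_n ⇒ h·k2=z(1+7/13z)y_n
  y_{n+1}/y_n = 1 − 4/15z + 19/15z(1+7/13z) = 1 + z + 133/195z²
  Hence R(z) = 1 + z + 133/195z².

Find x<0 with |R(x)|<1.
x=-1.58: |R|=1.1227
R=1: x+133/195x²=0 ⇒ x=−195/133=-1.4662; min R=1−1/(4·133/195)=0.6335>−1
Confirm numerically:
  x=-1.307: |R|=0.85811 <1
  x=-1.227: |R|=0.79985 <1
  x=-0.664: |R|=0.63671 <1
  x=-0.643: |R|=0.63899 <1
  x=-1.998: |R|=1.72475 >1
  x=-1.766: |R|=1.36115 >1
  x=-1.590: |R|=1.13429 >1
So |R|<1 on (-1.4662, 0).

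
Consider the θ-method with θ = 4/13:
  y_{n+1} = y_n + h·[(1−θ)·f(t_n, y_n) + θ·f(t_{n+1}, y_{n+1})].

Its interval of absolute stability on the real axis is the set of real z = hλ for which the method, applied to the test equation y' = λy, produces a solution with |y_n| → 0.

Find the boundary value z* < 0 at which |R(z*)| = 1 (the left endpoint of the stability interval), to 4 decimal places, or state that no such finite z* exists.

On y'=λy, z=hλ:
  y_{n+1} = y_n + z·[9/13·y_n + 4/13·y_{n+1}] ⇒ (1 − 4/13z)y_{n+1} = (1 + 9/13z)y_n
  ⇒ R(z) = (1 + 9/13z)/(1 − 4/13z).

Solve |R(x)|<1 on ℝ⁻.
x=-1: |R|=0.2353
R=−1: 1+9/13x = −1+4/13x ⇒ -5/13x=2 ⇒ x=2/(-5/13)=-5.2000
Confirm numerically:
  x=-4.816: |R|=0.94049 <1
  x=-4.391: |R|=0.86765 <1
  x=-3.776: |R|=0.74666 <1
  x=-2.792: |R|=0.50182 <1
  x=-5.523: |R|=1.04602 >1
  x=-5.512: |R|=1.04451 >1
So |R|<1 on (-5.2000, 0).

left endpoint -5.2000.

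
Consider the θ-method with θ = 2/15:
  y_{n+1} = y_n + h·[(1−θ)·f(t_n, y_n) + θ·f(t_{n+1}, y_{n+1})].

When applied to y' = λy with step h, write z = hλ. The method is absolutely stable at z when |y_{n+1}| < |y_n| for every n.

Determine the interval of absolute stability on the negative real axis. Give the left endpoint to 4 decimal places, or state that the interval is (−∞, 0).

Test eqn y'=λy, z=hλ:
  y_{n+1} = y_n + z·[13/15·y_n + 2/15·y_{n+1}] ⇒ (1 − 2/15z)y_{n+1} = (1 + 13/15z)y_n
  R(z) = (1 + 13/15z)/(1 − 2/15z).

Find x<0 with |R(x)|<1.
x=-0.83: |R|=0.2527
R=−1: 1+13/15x = −1+2/15x ⇒ -11/15x=2 ⇒ x=2/(-11/15)=-2.7273
Confirm numerically:
  x=-2.145: |R|=0.66796 <1
  x=-2.122: |R|=0.65402 <1
  x=-1.685: |R|=0.37588 <1
  x=-3.269: |R|=1.27667 >1
  x=-3.205: |R|=1.24545 >1
So |R|<1 on (-2.7273, 0).

z∈(-2.7273,0).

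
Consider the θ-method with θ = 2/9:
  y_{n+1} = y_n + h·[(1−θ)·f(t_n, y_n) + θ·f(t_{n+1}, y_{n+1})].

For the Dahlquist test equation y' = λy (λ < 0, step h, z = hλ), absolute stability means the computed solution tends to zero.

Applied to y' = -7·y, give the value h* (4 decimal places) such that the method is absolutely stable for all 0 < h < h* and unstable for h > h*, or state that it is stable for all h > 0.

(-3.6000,0); λ=-7 ⇒ h* = (18/5)/7 = 0.5143.

With y'=λy (z=hλ):
  y_{n+1} = y_n + z·[7/9·y_n + 2/9·y_{n+1}] ⇒ (1 − 2/9z)y_{n+1} = (1 + 7/9z)y_n
  R(z) = (1 + 7/9z)/(1 − 2/9z).

Boundary: |R(x)|=1, x<0.
x=-0.36: |R|=0.6667
R=−1: 1+7/9x = −1+2/9x ⇒ -5/9x=2 ⇒ x=2/(-5/9)=-3.6000
Confirm numerically:
  x=-2.901: |R|=0.76388 <1
  x=-2.328: |R|=0.53427 <1
  x=-1.824: |R|=0.29791 <1
  x=-1.672: |R|=0.21905 <1
  x=-4.133: |R|=1.15435 >1
  x=-4.122: |R|=1.15136 >1
  x=-3.658: |R|=1.01777 >1
So |R|<1 on (-3.6000, 0).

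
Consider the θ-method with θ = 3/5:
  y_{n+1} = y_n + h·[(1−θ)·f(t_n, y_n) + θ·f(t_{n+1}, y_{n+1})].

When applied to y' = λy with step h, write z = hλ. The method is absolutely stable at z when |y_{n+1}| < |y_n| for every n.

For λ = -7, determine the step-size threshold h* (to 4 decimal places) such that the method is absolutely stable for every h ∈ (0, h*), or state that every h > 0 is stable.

Set f=λy, z=hλ:
  y_{n+1} = y_n + z·[2/5·y_n + 3/5·y_{n+1}] ⇒ (1 − 3/5z)y_{n+1} = (1 + 2/5z)y_n
  so R(z) = (1 + 2/5z)/(1 − 3/5z).

Boundary: |R(x)|=1, x<0.
x=-1.08: |R|=0.3447
x=-2: |R|=0.0909
x=-10: |R|=0.4286
x=-100: |R|=0.6393
θ=3/5≥1/2 ⇒ |1+2/5x|<|1−3/5x| ∀x<0 ⇒ interval (−∞,0).

(−∞, 0) — no finite endpoint. Any h>0 works for λ=-7.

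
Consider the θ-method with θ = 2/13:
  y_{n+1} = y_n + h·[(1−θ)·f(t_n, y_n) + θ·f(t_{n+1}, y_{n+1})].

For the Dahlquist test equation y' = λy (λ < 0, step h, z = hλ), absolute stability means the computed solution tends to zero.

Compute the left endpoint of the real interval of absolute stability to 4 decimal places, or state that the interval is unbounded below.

left endpoint -2.8889.

Set f=λy, z=hλ:
  y_{n+1} = y_n + z·[11/13·y_n + 2/13·y_{n+1}] ⇒ (1 − 2/13z)y_{n+1} = (1 + 11/13z)y_n
  so R(z) = (1 + 11/13z)/(1 − 2/13z).

Solve |R(x)|<1 on ℝ⁻.
x=-1.21: |R|=0.0201
R=−1: 1+11/13x = −1+2/13x ⇒ -9/13x=2 ⇒ x=2/(-9/13)=-2.8889
Confirm numerically:
  x=-1.871: |R|=0.45281 <1
  x=-1.812: |R|=0.41699 <1
  x=-1.311: |R|=0.09096 <1
  x=-3.287: |R|=1.18305 >1
  x=-3.286: |R|=1.18261 >1
  x=-2.974: |R|=1.04043 >1
So |R|<1 on (-2.8889, 0).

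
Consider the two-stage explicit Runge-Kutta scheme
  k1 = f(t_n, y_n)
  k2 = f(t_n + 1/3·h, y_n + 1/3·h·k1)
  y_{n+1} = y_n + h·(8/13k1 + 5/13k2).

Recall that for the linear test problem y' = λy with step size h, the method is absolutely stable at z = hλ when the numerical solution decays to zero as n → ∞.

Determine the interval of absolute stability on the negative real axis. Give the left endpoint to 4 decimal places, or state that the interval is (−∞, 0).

With y'=λy (z=hλ):
  k1=λy_n ⇒ h·k1=z·y_n;  k2=λ(1+1/3z)y_n ⇒ h·k2=z(1+1/3z)y_n
  y_{n+1}/y_n = 1 + 8/13z + 5/13z(1+1/3z) = 1 + z + 5/39z²
  R(z) = 1 + z + 5/39z².

Boundary: |R(x)|=1, x<0.
x=-1.74: |R|=0.3518
R=1: x+5/39x²=0 ⇒ x=−39/5=-7.8000; min R=1−1/(4·5/39)=-0.9500>−1
Confirm numerically:
  x=-7.162: |R|=0.41419 <1
  x=-5.806: |R|=0.48425 <1
  x=-3.263: |R|=0.89798 <1
  x=-7.955: |R|=1.15808 >1
  x=-7.928: |R|=1.13010 >1
  x=-7.913: |R|=1.11464 >1
So |R|<1 on (-7.8000, 0).

z∈(-7.8000,0).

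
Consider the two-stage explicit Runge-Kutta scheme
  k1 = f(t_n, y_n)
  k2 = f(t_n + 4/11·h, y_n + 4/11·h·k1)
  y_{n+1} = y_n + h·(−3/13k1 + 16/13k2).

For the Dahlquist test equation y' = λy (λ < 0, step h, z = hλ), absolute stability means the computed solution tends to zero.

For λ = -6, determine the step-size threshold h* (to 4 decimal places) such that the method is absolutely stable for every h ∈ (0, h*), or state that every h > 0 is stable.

With y'=λy (z=hλ):
  k1=λy_n ⇒ h·k1=z·y_n;  k2=λ(1+4/11z)y_n ⇒ h·k2=z(1+4/11z)y_n
  y_{n+1}/y_n = 1 − 3/13z + 16/13z(1+4/11z) = 1 + z + 64/143z²
  so R(z) = 1 + z + 64/143z².

Boundary: |R(x)|=1, x<0.
x=-0.31: |R|=0.7330
R=1: x+64/143x²=0 ⇒ x=−143/64=-2.2344; min R=1−1/(4·64/143)=0.4414>−1
Confirm numerically:
  x=-1.825: |R|=0.66563 <1
  x=-1.588: |R|=0.54061 <1
  x=-1.211: |R|=0.44535 <1
  x=-0.939: |R|=0.45562 <1
  x=-2.725: |R|=1.59836 >1
  x=-2.468: |R|=1.25805 >1
  x=-2.277: |R|=1.04344 >1
Stable set (-2.2344, 0).

(-2.2344,0); λ=-6 ⇒ h* = (143/64)/6 = 0.3724.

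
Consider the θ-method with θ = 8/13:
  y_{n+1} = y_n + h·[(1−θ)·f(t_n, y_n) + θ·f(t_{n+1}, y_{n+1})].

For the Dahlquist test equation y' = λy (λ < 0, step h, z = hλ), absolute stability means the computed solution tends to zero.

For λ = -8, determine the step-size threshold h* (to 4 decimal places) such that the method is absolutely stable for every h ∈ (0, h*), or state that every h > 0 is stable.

On y'=λy, z=hλ:
  y_{n+1} = y_n + z·[5/13·y_n + 8/13·y_{n+1}] ⇒ (1 − 8/13z)y_{n+1} = (1 + 5/13z)y_n
  R(z) = (1 + 5/13z)/(1 − 8/13z).

Need |R(x)|<1, x<0.
x=-1.4: |R|=0.2479
x=-2: |R|=0.1034
x=-10: |R|=0.3978
x=-100: |R|=0.5990
θ=8/13≥1/2 ⇒ |1+5/13x|<|1−8/13x| ∀x<0 ⇒ interval (−∞,0).

unbounded; (−∞, 0). Any h>0 works for λ=-8.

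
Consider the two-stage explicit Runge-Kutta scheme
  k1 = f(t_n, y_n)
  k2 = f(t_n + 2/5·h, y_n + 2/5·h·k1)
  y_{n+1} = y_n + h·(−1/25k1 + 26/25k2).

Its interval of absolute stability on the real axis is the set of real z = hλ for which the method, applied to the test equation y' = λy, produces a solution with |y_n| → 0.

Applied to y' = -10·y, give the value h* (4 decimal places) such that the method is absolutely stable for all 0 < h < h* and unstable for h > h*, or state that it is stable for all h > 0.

(-2.4038,0); λ=-10 ⇒ h* = (125/52)/10 = 0.2404.

On y'=λy, z=hλ:
  k1=λy_n ⇒ h·k1=z·y_n;  k2=λ(1+2/5z)y_n ⇒ h·k2=z(1+2/5z)y_n
  y_{n+1}/y_n = 1 − 1/25z + 26/25z(1+2/5z) = 1 + z + 52/125z²
  ⇒ R(z) = 1 + z + 52/125z².

Find x<0 with |R(x)|<1.
x=-1.56: |R|=0.4524
R=1: x+52/125x²=0 ⇒ x=−125/52=-2.4038; min R=1−1/(4·52/125)=0.3990>−1
Confirm numerically:
  x=-2.229: |R|=0.83787 <1
  x=-2.125: |R|=0.75350 <1
  x=-1.929: |R|=0.61895 <1
  x=-1.192: |R|=0.39908 <1
  x=-2.759: |R|=1.40763 >1
  x=-2.474: |R|=1.07220 >1
Stable set (-2.4038, 0).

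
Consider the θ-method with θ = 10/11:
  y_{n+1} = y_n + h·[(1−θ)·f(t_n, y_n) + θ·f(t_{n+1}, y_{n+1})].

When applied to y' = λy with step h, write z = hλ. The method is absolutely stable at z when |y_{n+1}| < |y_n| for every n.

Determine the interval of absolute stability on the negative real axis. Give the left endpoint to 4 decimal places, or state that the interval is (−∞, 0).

unbounded; (−∞, 0).

Test eqn y'=λy, z=hλ:
  y_{n+1} = y_n + z·[1/11·y_n + 10/11·y_{n+1}] ⇒ (1 − 10/11z)y_{n+1} = (1 + 1/11z)y_n
  ⇒ R(z) = (1 + 1/11z)/(1 − 10/11z).

Boundary: |R(x)|=1, x<0.
x=-1.77: |R|=0.3216
x=-2: |R|=0.2903
x=-10: |R|=0.0090
x=-100: |R|=0.0880
θ=10/11≥1/2 ⇒ |1+1/11x|<|1−10/11x| ∀x<0 ⇒ interval (−∞,0).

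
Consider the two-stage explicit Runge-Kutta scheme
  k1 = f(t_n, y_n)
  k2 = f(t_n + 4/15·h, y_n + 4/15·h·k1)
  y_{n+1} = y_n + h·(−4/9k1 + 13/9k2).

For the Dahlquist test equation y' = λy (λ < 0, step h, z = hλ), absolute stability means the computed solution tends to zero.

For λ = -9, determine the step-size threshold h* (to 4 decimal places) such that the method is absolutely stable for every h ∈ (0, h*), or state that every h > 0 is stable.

Test eqn y'=λy, z=hλ:
  k1=λy_n ⇒ h·k1=z·y_n;  k2=λ(1+4/15z)y_n ⇒ h·k2=z(1+4/15z)y_n
  y_{n+1}/y_n = 1 − 4/9z + 13/9z(1+4/15z) = 1 + z + 52/135z²
  ⇒ R(z) = 1 + z + 52/135z².

Find x<0 with |R(x)|<1.
x=-0.31: |R|=0.7270
R=1: x+52/135x²=0 ⇒ x=−135/52=-2.5962; min R=1−1/(4·52/135)=0.3510>−1
Confirm numerically:
  x=-2.450: |R|=0.86207 <1
  x=-1.661: |R|=0.40170 <1
  x=-1.399: |R|=0.35488 <1
  x=-2.830: |R|=1.25491 >1
  x=-2.636: |R|=1.04046 >1
So |R|<1 on (-2.5962, 0).

(-2.5962,0); λ=-9 ⇒ h* = (135/52)/9 = 0.2885.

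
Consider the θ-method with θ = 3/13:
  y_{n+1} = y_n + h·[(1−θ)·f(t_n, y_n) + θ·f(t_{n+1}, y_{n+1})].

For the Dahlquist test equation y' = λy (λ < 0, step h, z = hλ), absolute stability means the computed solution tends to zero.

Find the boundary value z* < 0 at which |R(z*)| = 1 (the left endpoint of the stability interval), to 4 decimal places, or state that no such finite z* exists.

Test eqn y'=λy, z=hλ:
  y_{n+1} = y_n + z·[10/13·y_n + 3/13·y_{n+1}] ⇒ (1 − 3/13z)y_{n+1} = (1 + 10/13z)y_n
  ⇒ R(z) = (1 + 10/13z)/(1 − 3/13z).

Find x<0 with |R(x)|<1.
x=-1.13: |R|=0.1037
R=−1: 1+10/13x = −1+3/13x ⇒ -7/13x=2 ⇒ x=2/(-7/13)=-3.7143
Confirm numerically:
  x=-3.360: |R|=0.89255 <1
  x=-2.343: |R|=0.52074 <1
  x=-1.651: |R|=0.19551 <1
  x=-4.287: |R|=1.15502 >1
  x=-3.919: |R|=1.05788 >1
Stable set (-3.7143, 0).

left endpoint -3.7143.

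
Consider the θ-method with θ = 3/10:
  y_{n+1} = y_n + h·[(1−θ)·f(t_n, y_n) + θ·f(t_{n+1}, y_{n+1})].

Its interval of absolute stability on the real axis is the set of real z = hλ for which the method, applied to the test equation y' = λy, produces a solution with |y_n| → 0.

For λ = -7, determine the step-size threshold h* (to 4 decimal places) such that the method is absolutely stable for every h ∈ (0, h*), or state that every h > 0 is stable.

(-5.0000,0); λ=-7 ⇒ h* = (5)/7 = 0.7143.

Test eqn y'=λy, z=hλ:
  y_{n+1} = y_n + z·[7/10·y_n + 3/10·y_{n+1}] ⇒ (1 − 3/10z)y_{n+1} = (1 + 7/10z)y_n
  ⇒ R(z) = (1 + 7/10z)/(1 − 3/10z).

Boundary: |R(x)|=1, x<0.
x=-1.58: |R|=0.0719
R=−1: 1+7/10x = −1+3/10x ⇒ -2/5x=2 ⇒ x=2/(-2/5)=-5.0000
Confirm numerically:
  x=-4.429: |R|=0.90192 <1
  x=-4.311: |R|=0.87982 <1
  x=-3.135: |R|=0.61556 <1
  x=-5.378: |R|=1.05786 >1
  x=-5.365: |R|=1.05595 >1
Stable set (-5.0000, 0).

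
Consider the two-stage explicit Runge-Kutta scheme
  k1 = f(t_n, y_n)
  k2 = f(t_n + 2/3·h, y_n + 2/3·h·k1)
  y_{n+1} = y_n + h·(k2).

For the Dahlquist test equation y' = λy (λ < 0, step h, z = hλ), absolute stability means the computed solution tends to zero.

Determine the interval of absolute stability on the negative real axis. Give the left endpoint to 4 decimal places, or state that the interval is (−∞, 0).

z∈(-1.5000,0).

With y'=λy (z=hλ):
  k1=λy_n ⇒ h·k1=z·y_n;  k2=λ(1+2/3z)y_n ⇒ h·k2=z(1+2/3z)y_n
  y_{n+1}/y_n = 1 + z(1+2/3z) = 1 + z + 2/3z²
  ⇒ R(z) = 1 + z + 2/3z².

Boundary: |R(x)|=1, x<0.
x=-1.64: |R|=1.1531
R=1: x+2/3x²=0 ⇒ x=−3/2=-1.5000; min R=1−1/(4·2/3)=0.6250>−1
Confirm numerically:
  x=-1.018: |R|=0.67288 <1
  x=-0.961: |R|=0.65468 <1
  x=-0.796: |R|=0.62641 <1
  x=-0.669: |R|=0.62937 <1
  x=-2.042: |R|=1.73784 >1
  x=-1.909: |R|=1.52052 >1
So |R|<1 on (-1.5000, 0).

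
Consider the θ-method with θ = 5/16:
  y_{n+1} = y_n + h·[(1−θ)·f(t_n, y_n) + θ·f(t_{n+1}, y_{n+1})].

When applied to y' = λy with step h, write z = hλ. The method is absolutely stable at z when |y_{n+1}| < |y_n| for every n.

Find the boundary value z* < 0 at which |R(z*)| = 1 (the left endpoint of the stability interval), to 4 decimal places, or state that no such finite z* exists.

z* = -5.3333.

Set f=λy, z=hλ:
  y_{n+1} = y_n + z·[11/16·y_n + 5/16·y_{n+1}] ⇒ (1 − 5/16z)y_{n+1} = (1 + 11/16z)y_n
  so R(z) = (1 + 11/16z)/(1 − 5/16z).

Find x<0 with |R(x)|<1.
x=-0.5: |R|=0.5676
R=−1: 1+11/16x = −1+5/16x ⇒ -3/8x=2 ⇒ x=2/(-3/8)=-5.3333
Confirm numerically:
  x=-2.916: |R|=0.52570 <1
  x=-2.591: |R|=0.43174 <1
  x=-2.564: |R|=0.42346 <1
  x=-5.703: |R|=1.04983 >1
  x=-5.477: |R|=1.01987 >1
  x=-5.366: |R|=1.00458 >1
So |R|<1 on (-5.3333, 0).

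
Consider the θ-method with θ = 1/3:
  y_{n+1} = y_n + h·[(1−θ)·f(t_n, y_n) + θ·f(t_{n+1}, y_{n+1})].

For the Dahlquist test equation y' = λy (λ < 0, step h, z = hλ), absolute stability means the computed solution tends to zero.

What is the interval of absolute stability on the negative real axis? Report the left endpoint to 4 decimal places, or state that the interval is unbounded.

z∈(-6.0000,0).

Test eqn y'=λy, z=hλ:
  y_{n+1} = y_n + z·[2/3·y_n + 1/3·y_{n+1}] ⇒ (1 − 1/3z)y_{n+1} = (1 + 2/3z)y_n
  R(z) = (1 + 2/3z)/(1 − 1/3z).

Boundary: |R(x)|=1, x<0.
x=-0.32: |R|=0.7108
R=−1: 1+2/3x = −1+1/3x ⇒ -1/3x=2 ⇒ x=2/(-1/3)=-6.0000
Confirm numerically:
  x=-5.554: |R|=0.94786 <1
  x=-5.019: |R|=0.87767 <1
  x=-4.883: |R|=0.85830 <1
  x=-4.551: |R|=0.80810 <1
  x=-6.262: |R|=1.02829 >1
  x=-6.246: |R|=1.02661 >1
  x=-6.191: |R|=1.02078 >1
So |R|<1 on (-6.0000, 0).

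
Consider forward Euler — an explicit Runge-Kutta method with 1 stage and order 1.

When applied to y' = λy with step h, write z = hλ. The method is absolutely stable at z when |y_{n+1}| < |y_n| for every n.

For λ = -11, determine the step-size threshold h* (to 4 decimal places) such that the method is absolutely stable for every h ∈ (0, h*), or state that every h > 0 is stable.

(-2.0000,0); λ=-11 ⇒ h* = 0.1818.

On y'=λy, z=hλ:
  order 1, 1-stage ⇒ R(z)=1+z
  (e.g. R(-1.66)=-0.66000, |R|=0.66000)

Need |R(x)|<1, x<0.
x=-1.66: |R|=0.6600
|R(-1.92)|=0.9200 |R(-0.89)|=0.1100 |R(-0.81)|=0.1900
Bisect:
  x_lo=-2.6194 |R|=1.6194  x_hi=-0.1713 |R|=0.8287
  mid=-1.39531 |R|=0.39531 →hi
  mid=-2.00733 |R|=1.00733 →lo
  mid=-1.70132 |R|=0.70132 →hi
  mid=-1.85433 |R|=0.85433 →hi
  mid=-1.93083 |R|=0.93083 →hi
  mid=-1.96908 |R|=0.96908 →hi
  mid=-1.98821 |R|=0.98821 →hi
  mid=-1.99777 |R|=0.99777 →hi
  mid=-2.00255 |R|=1.00255 →lo
  ...
  [-2.00001,-1.99986] ⇒ x*=-2.0000
Stable set (-2.0000, 0).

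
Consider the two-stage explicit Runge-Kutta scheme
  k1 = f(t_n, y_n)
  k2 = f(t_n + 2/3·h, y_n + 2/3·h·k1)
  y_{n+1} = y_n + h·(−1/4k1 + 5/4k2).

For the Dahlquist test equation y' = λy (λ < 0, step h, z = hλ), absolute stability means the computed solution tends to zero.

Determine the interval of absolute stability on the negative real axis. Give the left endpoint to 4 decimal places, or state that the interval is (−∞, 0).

On y'=λy, z=hλ:
  k1=λy_n ⇒ h·k1=z·y_n;  k2=λ(1+2/3z)y_n ⇒ h·k2=z(1+2/3z)y_n
  y_{n+1}/y_n = 1 − 1/4z + 5/4z(1+2/3z) = 1 + z + 5/6z²
  R(z) = 1 + z + 5/6z².

Find x<0 with |R(x)|<1.
x=-0.61: |R|=0.7001
R=1: x+5/6x²=0 ⇒ x=−6/5=-1.2000; min R=1−1/(4·5/6)=0.7000>−1
Confirm numerically:
  x=-0.951: |R|=0.80267 <1
  x=-0.891: |R|=0.77057 <1
  x=-0.693: |R|=0.70721 <1
  x=-1.354: |R|=1.17376 >1
  x=-1.279: |R|=1.08420 >1
Stable set (-1.2000, 0).

(-1.2000, 0).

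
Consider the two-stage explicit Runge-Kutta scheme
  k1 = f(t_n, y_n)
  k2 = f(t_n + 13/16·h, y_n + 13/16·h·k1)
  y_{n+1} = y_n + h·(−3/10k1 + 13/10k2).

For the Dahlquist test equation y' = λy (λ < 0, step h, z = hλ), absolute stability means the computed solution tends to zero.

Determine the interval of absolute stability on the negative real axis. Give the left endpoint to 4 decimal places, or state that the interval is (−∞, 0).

Set f=λy, z=hλ:
  k1=λy_n ⇒ h·k1=z·y_n;  k2=λ(1+13/16z)y_n ⇒ h·k2=z(1+13/16z)y_n
  y_{n+1}/y_n = 1 − 3/10z + 13/10z(1+13/16z) = 1 + z + 169/160z²
  ⇒ R(z) = 1 + z + 169/160z².

Find x<0 with |R(x)|<1.
x=-1.67: |R|=2.2758
R=1: x+169/160x²=0 ⇒ x=−160/169=-0.9467; min R=1−1/(4·169/160)=0.7633>−1
Confirm numerically:
  x=-0.897: |R|=0.95287 <1
  x=-0.867: |R|=0.92697 <1
  x=-0.628: |R|=0.78857 <1
  x=-0.606: |R|=0.78189 <1
  x=-1.361: |R|=1.59551 >1
  x=-1.007: |R|=1.06409 >1
  x=-0.981: |R|=1.03549 >1
Interval (-0.9467, 0).

(-0.9467, 0).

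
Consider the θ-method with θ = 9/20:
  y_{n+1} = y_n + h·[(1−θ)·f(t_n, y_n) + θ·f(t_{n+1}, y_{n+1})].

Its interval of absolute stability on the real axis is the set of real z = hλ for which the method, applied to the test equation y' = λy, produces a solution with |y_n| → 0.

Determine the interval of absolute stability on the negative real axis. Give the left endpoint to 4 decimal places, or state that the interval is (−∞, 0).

z∈(-20.0000,0).

Test eqn y'=λy, z=hλ:
  y_{n+1} = y_n + z·[11/20·y_n + 9/20·y_{n+1}] ⇒ (1 − 9/20z)y_{n+1} = (1 + 11/20z)y_n
  ⇒ R(z) = (1 + 11/20z)/(1 − 9/20z).

Boundary: |R(x)|=1, x<0.
x=-0.99: |R|=0.3151
R=−1: 1+11/20x = −1+9/20x ⇒ -1/10x=2 ⇒ x=2/(-1/10)=-20.0000
Confirm numerically:
  x=-15.799: |R|=0.94820 <1
  x=-14.321: |R|=0.92371 <1
  x=-12.938: |R|=0.89648 <1
  x=-10.767: |R|=0.84204 <1
  x=-20.387: |R|=1.00380 >1
  x=-20.221: |R|=1.00219 >1
So |R|<1 on (-20.0000, 0).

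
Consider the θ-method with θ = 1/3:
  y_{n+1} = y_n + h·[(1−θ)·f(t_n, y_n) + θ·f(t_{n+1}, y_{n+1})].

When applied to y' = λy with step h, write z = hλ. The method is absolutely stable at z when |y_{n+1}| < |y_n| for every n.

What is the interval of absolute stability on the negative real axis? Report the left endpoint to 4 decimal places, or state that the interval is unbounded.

Set f=λy, z=hλ:
  y_{n+1} = y_n + z·[2/3·y_n + 1/3·y_{n+1}] ⇒ (1 − 1/3z)y_{n+1} = (1 + 2/3z)y_n
  Hence R(z) = (1 + 2/3z)/(1 − 1/3z).

Find x<0 with |R(x)|<1.
x=-1.37: |R|=0.0595
R=−1: 1+2/3x = −1+1/3x ⇒ -1/3x=2 ⇒ x=2/(-1/3)=-6.0000
Confirm numerically:
  x=-4.871: |R|=0.85656 <1
  x=-4.731: |R|=0.83586 <1
  x=-4.662: |R|=0.82537 <1
  x=-6.232: |R|=1.02513 >1
  x=-6.094: |R|=1.01034 >1
Interval (-6.0000, 0).

(-6.0000, 0).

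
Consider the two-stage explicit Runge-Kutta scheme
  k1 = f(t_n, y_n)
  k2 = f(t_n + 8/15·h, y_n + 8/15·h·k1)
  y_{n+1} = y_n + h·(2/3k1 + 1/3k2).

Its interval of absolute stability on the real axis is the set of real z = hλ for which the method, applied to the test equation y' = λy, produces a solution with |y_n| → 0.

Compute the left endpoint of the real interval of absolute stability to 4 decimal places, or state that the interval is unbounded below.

z* = -5.6250.

With y'=λy (z=hλ):
  k1=λy_n ⇒ h·k1=z·y_n;  k2=λ(1+8/15z)y_n ⇒ h·k2=z(1+8/15z)y_n
  y_{n+1}/y_n = 1 + 2/3z + 1/3z(1+8/15z) = 1 + z + 8/45z²
  so R(z) = 1 + z + 8/45z².

Boundary: |R(x)|=1, x<0.
x=-0.83: |R|=0.2925
R=1: x+8/45x²=0 ⇒ x=−45/8=-5.6250; min R=1−1/(4·8/45)=-0.4062>−1
Confirm numerically:
  x=-4.757: |R|=0.26594 <1
  x=-4.168: |R|=0.07960 <1
  x=-2.921: |R|=0.40416 <1
  x=-2.286: |R|=0.35697 <1
  x=-6.043: |R|=1.44906 >1
  x=-5.992: |R|=1.39094 >1
  x=-5.646: |R|=1.02108 >1
Stable set (-5.6250, 0).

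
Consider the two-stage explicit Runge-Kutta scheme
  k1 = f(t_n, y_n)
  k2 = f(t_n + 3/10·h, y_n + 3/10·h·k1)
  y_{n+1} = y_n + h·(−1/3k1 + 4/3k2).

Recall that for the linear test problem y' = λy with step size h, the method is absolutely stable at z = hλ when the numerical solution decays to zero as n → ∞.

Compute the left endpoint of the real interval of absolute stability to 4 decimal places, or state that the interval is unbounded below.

Test eqn y'=λy, z=hλ:
  k1=λy_n ⇒ h·k1=z·y_n;  k2=λ(1+3/10z)y_n ⇒ h·k2=z(1+3/10z)y_n
  y_{n+1}/y_n = 1 − 1/3z + 4/3z(1+3/10z) = 1 + z + 2/5z²
  R(z) = 1 + z + 2/5z².

Boundary: |R(x)|=1, x<0.
x=-1.38: |R|=0.3818
R=1: x+2/5x²=0 ⇒ x=−5/2=-2.5000; min R=1−1/(4·2/5)=0.3750>−1
Confirm numerically:
  x=-1.689: |R|=0.45209 <1
  x=-1.495: |R|=0.39901 <1
  x=-1.225: |R|=0.37525 <1
  x=-3.079: |R|=1.71310 >1
  x=-2.566: |R|=1.06774 >1
So |R|<1 on (-2.5000, 0).

left endpoint -2.5000.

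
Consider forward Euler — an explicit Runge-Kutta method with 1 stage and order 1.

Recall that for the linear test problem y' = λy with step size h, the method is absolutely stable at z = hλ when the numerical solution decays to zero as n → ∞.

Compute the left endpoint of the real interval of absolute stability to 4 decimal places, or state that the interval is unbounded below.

z* = -2.0000.

Set f=λy, z=hλ:
  order 1, 1-stage ⇒ R(z)=1+z
  (e.g. R(-0.66)=0.34000, |R|=0.34000)

Boundary: |R(x)|=1, x<0.
x=-0.66: |R|=0.3400
|R(-2.17)|=1.1700 |R(-1.48)|=0.4800 |R(-1.06)|=0.0600
Bisect:
  x_lo=-2.3037 |R|=1.3037  x_hi=-0.1755 |R|=0.8245
  mid=-1.23957 |R|=0.23957 →hi
  mid=-1.77162 |R|=0.77162 →hi
  mid=-2.03764 |R|=1.03764 →lo
  mid=-1.90463 |R|=0.90463 →hi
  mid=-1.97114 |R|=0.97114 →hi
  mid=-2.00439 |R|=1.00439 →lo
  mid=-1.98776 |R|=0.98776 →hi
  mid=-1.99608 |R|=0.99608 →hi
  ...
  [-2.00010,-1.99997] ⇒ x*=-2.0000
Stable set (-2.0000, 0).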